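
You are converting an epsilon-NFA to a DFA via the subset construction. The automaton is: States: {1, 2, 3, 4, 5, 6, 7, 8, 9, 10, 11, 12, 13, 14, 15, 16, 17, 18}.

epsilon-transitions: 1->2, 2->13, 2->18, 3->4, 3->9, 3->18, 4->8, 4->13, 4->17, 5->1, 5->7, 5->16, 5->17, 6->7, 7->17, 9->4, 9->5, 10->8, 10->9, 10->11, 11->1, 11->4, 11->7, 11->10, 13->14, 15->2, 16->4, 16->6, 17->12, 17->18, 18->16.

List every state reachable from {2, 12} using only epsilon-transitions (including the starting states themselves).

Start with {2, 12}.
From 2 via epsilon: add 13, 18.
From 13 via epsilon: add 14.
From 18 via epsilon: add 16.
From 16 via epsilon: add 4, 6.
From 4 via epsilon: add 8, 17.
From 6 via epsilon: add 7.
No new states can be added; the closed set is {2, 4, 6, 7, 8, 12, 13, 14, 16, 17, 18}.

{2, 4, 6, 7, 8, 12, 13, 14, 16, 17, 18}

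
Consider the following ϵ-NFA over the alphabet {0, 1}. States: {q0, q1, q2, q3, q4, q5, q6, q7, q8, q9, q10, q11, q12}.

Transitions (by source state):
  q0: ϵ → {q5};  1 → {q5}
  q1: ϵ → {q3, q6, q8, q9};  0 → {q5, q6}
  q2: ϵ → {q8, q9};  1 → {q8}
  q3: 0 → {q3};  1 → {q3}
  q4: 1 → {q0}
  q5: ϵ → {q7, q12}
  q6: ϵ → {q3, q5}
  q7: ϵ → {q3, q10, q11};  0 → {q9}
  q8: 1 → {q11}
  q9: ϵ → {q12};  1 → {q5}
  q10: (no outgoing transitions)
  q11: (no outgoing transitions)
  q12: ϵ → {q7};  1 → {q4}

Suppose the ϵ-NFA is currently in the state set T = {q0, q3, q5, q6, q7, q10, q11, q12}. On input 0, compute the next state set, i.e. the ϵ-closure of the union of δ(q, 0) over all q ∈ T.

q3 on 0 → {q3}.
q7 on 0 → {q9}.
No 0-transition from q0, q5, q6, q10, q11, q12.
Union after reading 0: {q3, q9}.
Now take the ϵ-closure:
From q9 via ϵ: add q12.
From q12 via ϵ: add q7.
From q7 via ϵ: add q10, q11.
No new states can be added; the closed set is {q3, q7, q9, q10, q11, q12}.

{q3, q7, q9, q10, q11, q12}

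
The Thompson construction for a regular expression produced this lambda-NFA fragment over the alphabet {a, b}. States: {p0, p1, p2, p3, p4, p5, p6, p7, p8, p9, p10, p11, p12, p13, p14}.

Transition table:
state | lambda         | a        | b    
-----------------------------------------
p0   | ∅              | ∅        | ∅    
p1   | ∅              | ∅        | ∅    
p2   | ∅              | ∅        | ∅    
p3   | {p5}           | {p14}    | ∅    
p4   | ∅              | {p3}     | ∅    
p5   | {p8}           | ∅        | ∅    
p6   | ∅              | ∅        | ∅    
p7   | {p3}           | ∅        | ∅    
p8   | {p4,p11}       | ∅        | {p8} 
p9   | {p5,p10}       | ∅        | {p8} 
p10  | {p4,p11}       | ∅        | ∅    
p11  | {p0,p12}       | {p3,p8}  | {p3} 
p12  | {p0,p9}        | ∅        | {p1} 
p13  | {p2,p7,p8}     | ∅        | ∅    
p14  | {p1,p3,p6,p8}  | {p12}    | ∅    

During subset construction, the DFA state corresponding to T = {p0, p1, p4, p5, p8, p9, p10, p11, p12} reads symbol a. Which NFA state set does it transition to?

p4 on a → {p3}.
p11 on a → {p3, p8}.
No a-transition from p0, p1, p5, p8, p9, p10, p12.
Union after reading a: {p3, p8}.
Now take the lambda-closure:
From p3 via lambda: add p5.
From p8 via lambda: add p4, p11.
From p11 via lambda: add p0, p12.
From p12 via lambda: add p9.
From p9 via lambda: add p10.
No new states can be added; the closed set is {p0, p3, p4, p5, p8, p9, p10, p11, p12}.

{p0, p3, p4, p5, p8, p9, p10, p11, p12}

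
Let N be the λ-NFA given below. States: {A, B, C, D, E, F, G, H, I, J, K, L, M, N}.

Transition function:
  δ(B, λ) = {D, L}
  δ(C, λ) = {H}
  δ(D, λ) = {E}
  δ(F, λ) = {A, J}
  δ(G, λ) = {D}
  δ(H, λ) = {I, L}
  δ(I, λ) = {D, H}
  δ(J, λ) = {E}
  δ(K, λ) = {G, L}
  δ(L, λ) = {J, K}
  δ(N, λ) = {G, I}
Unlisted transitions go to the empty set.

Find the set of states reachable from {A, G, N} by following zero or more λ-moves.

{A, D, E, G, H, I, J, K, L, N}

Start with {A, G, N}.
From G via λ: add D.
From N via λ: add I.
From D via λ: add E.
From I via λ: add H.
From H via λ: add L.
From L via λ: add J, K.
No new states can be added; the closed set is {A, D, E, G, H, I, J, K, L, N}.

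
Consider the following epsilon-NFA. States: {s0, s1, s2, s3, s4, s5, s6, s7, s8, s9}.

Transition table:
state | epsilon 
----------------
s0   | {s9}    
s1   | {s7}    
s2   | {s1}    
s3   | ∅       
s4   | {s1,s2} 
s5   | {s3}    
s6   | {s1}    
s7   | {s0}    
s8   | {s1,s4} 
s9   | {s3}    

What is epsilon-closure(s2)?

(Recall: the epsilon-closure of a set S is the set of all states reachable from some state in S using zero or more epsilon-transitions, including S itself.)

{s0, s1, s2, s3, s7, s9}

Start with {s2}.
From s2 via epsilon: add s1.
From s1 via epsilon: add s7.
From s7 via epsilon: add s0.
From s0 via epsilon: add s9.
From s9 via epsilon: add s3.
No new states can be added; the closed set is {s0, s1, s2, s3, s7, s9}.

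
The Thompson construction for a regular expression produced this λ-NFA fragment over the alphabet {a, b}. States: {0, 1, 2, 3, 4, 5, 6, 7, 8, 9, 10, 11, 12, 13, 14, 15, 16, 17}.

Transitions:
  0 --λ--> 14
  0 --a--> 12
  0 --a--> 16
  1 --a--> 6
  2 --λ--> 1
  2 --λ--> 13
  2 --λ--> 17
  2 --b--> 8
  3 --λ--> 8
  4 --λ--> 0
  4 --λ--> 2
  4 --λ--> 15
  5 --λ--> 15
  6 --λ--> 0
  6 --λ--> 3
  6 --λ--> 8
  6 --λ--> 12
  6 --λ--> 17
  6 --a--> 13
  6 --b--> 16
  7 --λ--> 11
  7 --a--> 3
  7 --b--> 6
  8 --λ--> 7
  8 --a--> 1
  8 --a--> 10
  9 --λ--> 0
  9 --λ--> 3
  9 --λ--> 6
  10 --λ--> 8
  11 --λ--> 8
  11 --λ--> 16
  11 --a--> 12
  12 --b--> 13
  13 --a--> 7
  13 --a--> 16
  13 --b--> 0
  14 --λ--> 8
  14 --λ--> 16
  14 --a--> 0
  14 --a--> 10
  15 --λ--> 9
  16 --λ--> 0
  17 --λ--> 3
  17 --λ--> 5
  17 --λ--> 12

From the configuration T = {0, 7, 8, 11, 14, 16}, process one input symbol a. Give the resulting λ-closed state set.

{0, 1, 3, 7, 8, 10, 11, 12, 14, 16}

0 on a → {12, 16}.
7 on a → {3}.
8 on a → {1, 10}.
11 on a → {12}.
14 on a → {0, 10}.
No a-transition from 16.
Union after reading a: {0, 1, 3, 10, 12, 16}.
Now take the λ-closure:
From 0 via λ: add 14.
From 3 via λ: add 8.
From 8 via λ: add 7.
From 7 via λ: add 11.
No new states can be added; the closed set is {0, 1, 3, 7, 8, 10, 11, 12, 14, 16}.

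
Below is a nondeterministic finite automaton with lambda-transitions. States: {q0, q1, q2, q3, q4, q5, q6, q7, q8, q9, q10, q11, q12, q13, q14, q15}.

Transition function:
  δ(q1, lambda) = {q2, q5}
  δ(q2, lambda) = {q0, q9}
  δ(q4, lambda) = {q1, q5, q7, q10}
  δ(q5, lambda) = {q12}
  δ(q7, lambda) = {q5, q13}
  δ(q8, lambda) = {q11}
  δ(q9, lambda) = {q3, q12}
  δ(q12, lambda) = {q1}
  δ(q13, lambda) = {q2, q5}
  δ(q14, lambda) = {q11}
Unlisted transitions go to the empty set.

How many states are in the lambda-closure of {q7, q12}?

9

Start with {q7, q12}.
From q7 via lambda: add q5, q13.
From q12 via lambda: add q1.
From q1 via lambda: add q2.
From q2 via lambda: add q0, q9.
From q9 via lambda: add q3.
lambda-closure = {q0, q1, q2, q3, q5, q7, q9, q12, q13}, which has 9 states.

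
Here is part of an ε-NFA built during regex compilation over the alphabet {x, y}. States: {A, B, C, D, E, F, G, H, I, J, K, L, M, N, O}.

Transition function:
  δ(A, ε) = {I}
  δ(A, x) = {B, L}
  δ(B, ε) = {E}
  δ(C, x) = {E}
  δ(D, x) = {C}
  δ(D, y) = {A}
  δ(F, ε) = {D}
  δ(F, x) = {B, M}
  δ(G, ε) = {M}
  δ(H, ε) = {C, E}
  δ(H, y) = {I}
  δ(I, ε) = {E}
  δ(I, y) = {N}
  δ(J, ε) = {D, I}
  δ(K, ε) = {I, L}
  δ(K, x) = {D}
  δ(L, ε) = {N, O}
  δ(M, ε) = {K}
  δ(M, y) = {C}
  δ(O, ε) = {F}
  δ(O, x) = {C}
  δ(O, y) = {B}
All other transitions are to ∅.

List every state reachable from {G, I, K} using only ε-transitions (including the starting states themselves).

Start with {G, I, K}.
From G via ε: add M.
From I via ε: add E.
From K via ε: add L.
From L via ε: add N, O.
From O via ε: add F.
From F via ε: add D.
No new states can be added; the closed set is {D, E, F, G, I, K, L, M, N, O}.

{D, E, F, G, I, K, L, M, N, O}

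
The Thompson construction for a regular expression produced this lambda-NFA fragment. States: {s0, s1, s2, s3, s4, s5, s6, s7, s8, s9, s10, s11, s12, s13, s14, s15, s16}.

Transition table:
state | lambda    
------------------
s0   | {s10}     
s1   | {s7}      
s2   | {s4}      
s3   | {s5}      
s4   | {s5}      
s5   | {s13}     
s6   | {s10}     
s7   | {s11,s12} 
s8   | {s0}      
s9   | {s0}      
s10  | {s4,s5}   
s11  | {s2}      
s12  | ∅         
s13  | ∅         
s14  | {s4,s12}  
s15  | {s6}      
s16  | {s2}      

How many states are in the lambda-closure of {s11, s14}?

Start with {s11, s14}.
From s11 via lambda: add s2.
From s14 via lambda: add s4, s12.
From s4 via lambda: add s5.
From s5 via lambda: add s13.
lambda-closure = {s2, s4, s5, s11, s12, s13, s14}, which has 7 states.

7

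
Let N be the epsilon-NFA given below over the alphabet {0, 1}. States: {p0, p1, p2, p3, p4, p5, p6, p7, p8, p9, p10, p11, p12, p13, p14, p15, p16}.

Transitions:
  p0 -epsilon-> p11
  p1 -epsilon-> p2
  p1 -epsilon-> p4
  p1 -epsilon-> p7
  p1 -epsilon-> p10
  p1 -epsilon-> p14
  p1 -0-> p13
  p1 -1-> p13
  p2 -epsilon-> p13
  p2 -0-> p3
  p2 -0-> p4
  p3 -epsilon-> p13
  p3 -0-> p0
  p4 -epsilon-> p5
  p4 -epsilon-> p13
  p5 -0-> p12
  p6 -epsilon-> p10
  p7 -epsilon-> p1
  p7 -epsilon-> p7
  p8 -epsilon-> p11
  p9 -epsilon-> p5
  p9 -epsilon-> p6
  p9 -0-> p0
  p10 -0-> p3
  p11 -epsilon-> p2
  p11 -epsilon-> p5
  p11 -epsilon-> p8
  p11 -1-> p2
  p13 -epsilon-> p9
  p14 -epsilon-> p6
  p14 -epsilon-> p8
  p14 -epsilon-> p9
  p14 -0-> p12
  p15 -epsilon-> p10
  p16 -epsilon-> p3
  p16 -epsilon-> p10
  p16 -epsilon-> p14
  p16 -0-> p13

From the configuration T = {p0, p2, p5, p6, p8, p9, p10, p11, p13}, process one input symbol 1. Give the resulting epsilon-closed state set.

p11 on 1 → {p2}.
No 1-transition from p0, p2, p5, p6, p8, p9, p10, p13.
Union after reading 1: {p2}.
Now take the epsilon-closure:
From p2 via epsilon: add p13.
From p13 via epsilon: add p9.
From p9 via epsilon: add p5, p6.
From p6 via epsilon: add p10.
No new states can be added; the closed set is {p2, p5, p6, p9, p10, p13}.

{p2, p5, p6, p9, p10, p13}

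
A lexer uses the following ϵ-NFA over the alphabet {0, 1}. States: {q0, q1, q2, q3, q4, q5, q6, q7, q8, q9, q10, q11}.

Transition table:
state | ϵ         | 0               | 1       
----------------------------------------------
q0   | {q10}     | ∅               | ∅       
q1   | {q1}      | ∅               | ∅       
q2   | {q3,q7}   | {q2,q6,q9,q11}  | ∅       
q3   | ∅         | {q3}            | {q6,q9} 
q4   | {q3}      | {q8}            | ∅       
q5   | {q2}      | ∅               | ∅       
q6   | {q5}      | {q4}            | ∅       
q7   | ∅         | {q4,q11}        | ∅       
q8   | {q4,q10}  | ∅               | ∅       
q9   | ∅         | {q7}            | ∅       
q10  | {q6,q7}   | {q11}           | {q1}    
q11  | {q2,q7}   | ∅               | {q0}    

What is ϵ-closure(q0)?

{q0, q2, q3, q5, q6, q7, q10}

Start with {q0}.
From q0 via ϵ: add q10.
From q10 via ϵ: add q6, q7.
From q6 via ϵ: add q5.
From q5 via ϵ: add q2.
From q2 via ϵ: add q3.
No new states can be added; the closed set is {q0, q2, q3, q5, q6, q7, q10}.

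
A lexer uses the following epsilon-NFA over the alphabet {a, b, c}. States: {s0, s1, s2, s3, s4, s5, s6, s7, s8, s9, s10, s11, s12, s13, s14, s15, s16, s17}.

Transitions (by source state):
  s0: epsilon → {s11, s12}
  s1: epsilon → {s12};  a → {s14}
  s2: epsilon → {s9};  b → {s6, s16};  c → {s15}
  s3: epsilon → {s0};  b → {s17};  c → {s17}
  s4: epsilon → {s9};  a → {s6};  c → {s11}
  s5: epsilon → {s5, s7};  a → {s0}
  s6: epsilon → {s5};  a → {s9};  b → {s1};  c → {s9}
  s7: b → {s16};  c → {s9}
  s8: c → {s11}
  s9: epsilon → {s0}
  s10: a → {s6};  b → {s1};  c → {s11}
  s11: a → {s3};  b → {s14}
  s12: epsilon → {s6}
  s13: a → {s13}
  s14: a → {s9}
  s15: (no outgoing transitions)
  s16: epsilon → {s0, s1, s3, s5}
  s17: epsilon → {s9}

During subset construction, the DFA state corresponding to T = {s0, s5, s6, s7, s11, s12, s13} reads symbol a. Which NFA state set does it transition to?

{s0, s3, s5, s6, s7, s9, s11, s12, s13}

s5 on a → {s0}.
s6 on a → {s9}.
s11 on a → {s3}.
s13 on a → {s13}.
No a-transition from s0, s7, s12.
Union after reading a: {s0, s3, s9, s13}.
Now take the epsilon-closure:
From s0 via epsilon: add s11, s12.
From s12 via epsilon: add s6.
From s6 via epsilon: add s5.
From s5 via epsilon: add s7.
No new states can be added; the closed set is {s0, s3, s5, s6, s7, s9, s11, s12, s13}.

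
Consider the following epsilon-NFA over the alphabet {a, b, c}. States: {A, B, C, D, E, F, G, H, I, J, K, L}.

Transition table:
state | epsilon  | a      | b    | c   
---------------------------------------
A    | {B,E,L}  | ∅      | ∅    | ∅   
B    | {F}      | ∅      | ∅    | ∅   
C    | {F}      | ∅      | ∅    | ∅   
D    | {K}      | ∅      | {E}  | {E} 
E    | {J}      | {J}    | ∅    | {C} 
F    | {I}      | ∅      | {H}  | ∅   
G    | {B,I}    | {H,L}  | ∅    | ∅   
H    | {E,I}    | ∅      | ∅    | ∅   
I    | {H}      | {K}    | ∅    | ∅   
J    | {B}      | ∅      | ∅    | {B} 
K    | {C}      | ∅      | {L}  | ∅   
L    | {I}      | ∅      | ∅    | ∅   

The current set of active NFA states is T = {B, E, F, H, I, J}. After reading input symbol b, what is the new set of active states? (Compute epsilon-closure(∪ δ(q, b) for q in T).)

{B, E, F, H, I, J}

F on b → {H}.
No b-transition from B, E, H, I, J.
Union after reading b: {H}.
Now take the epsilon-closure:
From H via epsilon: add E, I.
From E via epsilon: add J.
From J via epsilon: add B.
From B via epsilon: add F.
No new states can be added; the closed set is {B, E, F, H, I, J}.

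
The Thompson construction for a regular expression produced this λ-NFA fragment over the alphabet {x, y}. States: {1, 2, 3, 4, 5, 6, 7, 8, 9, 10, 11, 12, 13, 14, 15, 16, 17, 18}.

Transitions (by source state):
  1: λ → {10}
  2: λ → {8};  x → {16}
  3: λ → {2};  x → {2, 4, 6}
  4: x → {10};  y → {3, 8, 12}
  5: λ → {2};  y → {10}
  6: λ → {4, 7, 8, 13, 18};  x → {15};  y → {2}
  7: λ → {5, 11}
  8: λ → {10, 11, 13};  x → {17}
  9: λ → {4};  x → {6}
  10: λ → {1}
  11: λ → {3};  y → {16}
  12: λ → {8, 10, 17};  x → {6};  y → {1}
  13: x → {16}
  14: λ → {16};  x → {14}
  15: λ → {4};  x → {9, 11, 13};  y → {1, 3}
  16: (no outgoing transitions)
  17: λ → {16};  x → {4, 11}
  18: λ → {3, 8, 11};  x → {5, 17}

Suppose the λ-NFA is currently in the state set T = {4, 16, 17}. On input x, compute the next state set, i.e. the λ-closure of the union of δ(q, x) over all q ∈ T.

4 on x → {10}.
17 on x → {4, 11}.
No x-transition from 16.
Union after reading x: {4, 10, 11}.
Now take the λ-closure:
From 10 via λ: add 1.
From 11 via λ: add 3.
From 3 via λ: add 2.
From 2 via λ: add 8.
From 8 via λ: add 13.
No new states can be added; the closed set is {1, 2, 3, 4, 8, 10, 11, 13}.

{1, 2, 3, 4, 8, 10, 11, 13}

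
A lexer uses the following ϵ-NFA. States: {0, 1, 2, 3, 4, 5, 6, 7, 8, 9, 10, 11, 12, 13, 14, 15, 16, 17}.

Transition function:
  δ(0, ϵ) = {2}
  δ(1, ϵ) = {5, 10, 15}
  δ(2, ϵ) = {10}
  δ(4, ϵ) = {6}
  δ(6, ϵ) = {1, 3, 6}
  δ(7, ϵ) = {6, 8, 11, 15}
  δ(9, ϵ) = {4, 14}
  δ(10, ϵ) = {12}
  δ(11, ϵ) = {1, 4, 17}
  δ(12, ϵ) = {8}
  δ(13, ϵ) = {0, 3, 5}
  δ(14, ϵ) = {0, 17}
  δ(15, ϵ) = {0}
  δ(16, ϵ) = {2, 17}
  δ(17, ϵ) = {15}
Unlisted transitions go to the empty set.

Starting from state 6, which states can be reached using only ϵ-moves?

Start with {6}.
From 6 via ϵ: add 1, 3.
From 1 via ϵ: add 5, 10, 15.
From 10 via ϵ: add 12.
From 15 via ϵ: add 0.
From 0 via ϵ: add 2.
From 12 via ϵ: add 8.
No new states can be added; the closed set is {0, 1, 2, 3, 5, 6, 8, 10, 12, 15}.

{0, 1, 2, 3, 5, 6, 8, 10, 12, 15}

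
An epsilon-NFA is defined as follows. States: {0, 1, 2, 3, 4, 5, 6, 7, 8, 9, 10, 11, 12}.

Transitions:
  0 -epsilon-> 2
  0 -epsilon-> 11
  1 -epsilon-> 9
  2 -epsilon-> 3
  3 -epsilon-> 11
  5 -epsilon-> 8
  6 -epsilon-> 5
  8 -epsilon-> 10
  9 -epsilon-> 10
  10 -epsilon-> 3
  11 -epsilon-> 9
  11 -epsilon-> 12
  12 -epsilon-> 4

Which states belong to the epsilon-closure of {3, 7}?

Start with {3, 7}.
From 3 via epsilon: add 11.
From 11 via epsilon: add 9, 12.
From 9 via epsilon: add 10.
From 12 via epsilon: add 4.
No new states can be added; the closed set is {3, 4, 7, 9, 10, 11, 12}.

{3, 4, 7, 9, 10, 11, 12}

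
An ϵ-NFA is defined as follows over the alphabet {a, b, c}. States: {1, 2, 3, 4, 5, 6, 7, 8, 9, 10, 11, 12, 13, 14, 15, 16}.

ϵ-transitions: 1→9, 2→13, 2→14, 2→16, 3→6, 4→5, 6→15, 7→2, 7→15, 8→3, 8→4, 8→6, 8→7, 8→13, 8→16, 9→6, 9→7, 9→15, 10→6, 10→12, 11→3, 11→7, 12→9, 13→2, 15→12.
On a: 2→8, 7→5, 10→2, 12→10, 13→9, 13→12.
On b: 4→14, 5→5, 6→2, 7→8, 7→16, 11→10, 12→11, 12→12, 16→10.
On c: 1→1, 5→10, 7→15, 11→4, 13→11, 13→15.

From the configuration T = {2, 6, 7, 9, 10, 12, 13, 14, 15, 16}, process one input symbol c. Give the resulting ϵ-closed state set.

7 on c → {15}.
13 on c → {11, 15}.
No c-transition from 2, 6, 9, 10, 12, 14, 15, 16.
Union after reading c: {11, 15}.
Now take the ϵ-closure:
From 11 via ϵ: add 3, 7.
From 15 via ϵ: add 12.
From 3 via ϵ: add 6.
From 7 via ϵ: add 2.
From 12 via ϵ: add 9.
From 2 via ϵ: add 13, 14, 16.
No new states can be added; the closed set is {2, 3, 6, 7, 9, 11, 12, 13, 14, 15, 16}.

{2, 3, 6, 7, 9, 11, 12, 13, 14, 15, 16}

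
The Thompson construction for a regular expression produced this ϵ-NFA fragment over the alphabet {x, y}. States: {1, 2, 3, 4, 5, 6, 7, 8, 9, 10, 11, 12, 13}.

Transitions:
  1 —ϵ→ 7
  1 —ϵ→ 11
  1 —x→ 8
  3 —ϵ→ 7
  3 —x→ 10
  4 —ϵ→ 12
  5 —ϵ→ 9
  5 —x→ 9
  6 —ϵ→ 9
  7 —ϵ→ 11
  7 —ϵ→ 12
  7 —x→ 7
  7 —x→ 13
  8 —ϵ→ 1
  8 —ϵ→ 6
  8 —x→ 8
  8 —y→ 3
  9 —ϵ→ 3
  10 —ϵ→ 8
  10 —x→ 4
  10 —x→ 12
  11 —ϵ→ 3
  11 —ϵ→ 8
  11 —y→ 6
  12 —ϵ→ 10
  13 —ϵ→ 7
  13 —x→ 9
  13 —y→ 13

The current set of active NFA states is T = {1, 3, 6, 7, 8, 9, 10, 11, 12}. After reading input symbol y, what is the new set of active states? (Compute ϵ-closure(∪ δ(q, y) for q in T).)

8 on y → {3}.
11 on y → {6}.
No y-transition from 1, 3, 6, 7, 9, 10, 12.
Union after reading y: {3, 6}.
Now take the ϵ-closure:
From 3 via ϵ: add 7.
From 6 via ϵ: add 9.
From 7 via ϵ: add 11, 12.
From 11 via ϵ: add 8.
From 12 via ϵ: add 10.
From 8 via ϵ: add 1.
No new states can be added; the closed set is {1, 3, 6, 7, 8, 9, 10, 11, 12}.

{1, 3, 6, 7, 8, 9, 10, 11, 12}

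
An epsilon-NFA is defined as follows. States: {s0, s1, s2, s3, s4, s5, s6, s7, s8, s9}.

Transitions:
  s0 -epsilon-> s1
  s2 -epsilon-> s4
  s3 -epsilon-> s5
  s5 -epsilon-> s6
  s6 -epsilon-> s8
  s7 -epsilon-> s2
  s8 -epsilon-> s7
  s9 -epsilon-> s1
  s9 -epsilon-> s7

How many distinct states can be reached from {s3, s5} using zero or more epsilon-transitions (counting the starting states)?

Start with {s3, s5}.
From s5 via epsilon: add s6.
From s6 via epsilon: add s8.
From s8 via epsilon: add s7.
From s7 via epsilon: add s2.
From s2 via epsilon: add s4.
epsilon-closure = {s2, s3, s4, s5, s6, s7, s8}, which has 7 states.

7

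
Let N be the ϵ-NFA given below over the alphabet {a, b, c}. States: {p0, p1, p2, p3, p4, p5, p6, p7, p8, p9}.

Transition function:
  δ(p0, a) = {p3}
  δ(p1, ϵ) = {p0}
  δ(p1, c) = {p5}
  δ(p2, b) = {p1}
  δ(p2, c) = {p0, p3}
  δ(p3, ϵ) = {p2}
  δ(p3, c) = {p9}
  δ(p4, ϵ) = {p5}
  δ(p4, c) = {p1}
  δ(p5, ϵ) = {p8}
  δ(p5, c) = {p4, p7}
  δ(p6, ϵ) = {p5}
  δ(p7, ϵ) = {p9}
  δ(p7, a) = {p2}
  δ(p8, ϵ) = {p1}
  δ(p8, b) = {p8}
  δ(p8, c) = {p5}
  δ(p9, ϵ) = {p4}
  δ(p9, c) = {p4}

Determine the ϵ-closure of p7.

Start with {p7}.
From p7 via ϵ: add p9.
From p9 via ϵ: add p4.
From p4 via ϵ: add p5.
From p5 via ϵ: add p8.
From p8 via ϵ: add p1.
From p1 via ϵ: add p0.
No new states can be added; the closed set is {p0, p1, p4, p5, p7, p8, p9}.

{p0, p1, p4, p5, p7, p8, p9}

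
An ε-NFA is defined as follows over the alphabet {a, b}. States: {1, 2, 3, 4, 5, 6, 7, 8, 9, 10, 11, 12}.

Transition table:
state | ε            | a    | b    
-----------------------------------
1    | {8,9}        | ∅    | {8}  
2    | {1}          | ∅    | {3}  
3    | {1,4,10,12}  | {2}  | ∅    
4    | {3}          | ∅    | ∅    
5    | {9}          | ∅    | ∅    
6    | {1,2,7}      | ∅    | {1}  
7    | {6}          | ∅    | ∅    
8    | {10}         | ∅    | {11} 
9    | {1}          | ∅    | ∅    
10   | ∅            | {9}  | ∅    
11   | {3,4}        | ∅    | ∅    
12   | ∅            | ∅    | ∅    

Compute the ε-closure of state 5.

Start with {5}.
From 5 via ε: add 9.
From 9 via ε: add 1.
From 1 via ε: add 8.
From 8 via ε: add 10.
No new states can be added; the closed set is {1, 5, 8, 9, 10}.

{1, 5, 8, 9, 10}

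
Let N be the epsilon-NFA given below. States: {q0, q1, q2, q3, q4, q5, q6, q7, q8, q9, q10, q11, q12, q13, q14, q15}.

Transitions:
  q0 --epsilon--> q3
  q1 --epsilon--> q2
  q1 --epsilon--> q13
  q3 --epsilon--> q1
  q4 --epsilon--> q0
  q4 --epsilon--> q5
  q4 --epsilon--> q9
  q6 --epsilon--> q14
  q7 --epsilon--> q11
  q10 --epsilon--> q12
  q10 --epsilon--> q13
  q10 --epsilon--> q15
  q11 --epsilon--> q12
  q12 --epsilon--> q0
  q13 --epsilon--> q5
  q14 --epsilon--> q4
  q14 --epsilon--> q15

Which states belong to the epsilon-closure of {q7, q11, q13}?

Start with {q7, q11, q13}.
From q11 via epsilon: add q12.
From q13 via epsilon: add q5.
From q12 via epsilon: add q0.
From q0 via epsilon: add q3.
From q3 via epsilon: add q1.
From q1 via epsilon: add q2.
No new states can be added; the closed set is {q0, q1, q2, q3, q5, q7, q11, q12, q13}.

{q0, q1, q2, q3, q5, q7, q11, q12, q13}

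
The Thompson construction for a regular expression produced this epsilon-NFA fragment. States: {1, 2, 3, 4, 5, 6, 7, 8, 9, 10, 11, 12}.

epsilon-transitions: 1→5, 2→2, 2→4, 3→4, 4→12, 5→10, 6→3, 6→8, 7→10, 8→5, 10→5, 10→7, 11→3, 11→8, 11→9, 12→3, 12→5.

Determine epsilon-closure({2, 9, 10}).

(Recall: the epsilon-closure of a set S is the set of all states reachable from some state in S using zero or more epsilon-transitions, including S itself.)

Start with {2, 9, 10}.
From 2 via epsilon: add 4.
From 10 via epsilon: add 5, 7.
From 4 via epsilon: add 12.
From 12 via epsilon: add 3.
No new states can be added; the closed set is {2, 3, 4, 5, 7, 9, 10, 12}.

{2, 3, 4, 5, 7, 9, 10, 12}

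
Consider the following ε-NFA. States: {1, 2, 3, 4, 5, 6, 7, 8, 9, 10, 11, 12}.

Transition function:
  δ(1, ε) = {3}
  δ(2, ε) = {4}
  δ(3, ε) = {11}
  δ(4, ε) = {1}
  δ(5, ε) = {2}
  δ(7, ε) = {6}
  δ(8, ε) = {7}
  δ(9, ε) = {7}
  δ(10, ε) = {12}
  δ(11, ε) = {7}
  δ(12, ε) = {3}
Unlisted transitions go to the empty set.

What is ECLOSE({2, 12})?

{1, 2, 3, 4, 6, 7, 11, 12}

Start with {2, 12}.
From 2 via ε: add 4.
From 12 via ε: add 3.
From 3 via ε: add 11.
From 4 via ε: add 1.
From 11 via ε: add 7.
From 7 via ε: add 6.
No new states can be added; the closed set is {1, 2, 3, 4, 6, 7, 11, 12}.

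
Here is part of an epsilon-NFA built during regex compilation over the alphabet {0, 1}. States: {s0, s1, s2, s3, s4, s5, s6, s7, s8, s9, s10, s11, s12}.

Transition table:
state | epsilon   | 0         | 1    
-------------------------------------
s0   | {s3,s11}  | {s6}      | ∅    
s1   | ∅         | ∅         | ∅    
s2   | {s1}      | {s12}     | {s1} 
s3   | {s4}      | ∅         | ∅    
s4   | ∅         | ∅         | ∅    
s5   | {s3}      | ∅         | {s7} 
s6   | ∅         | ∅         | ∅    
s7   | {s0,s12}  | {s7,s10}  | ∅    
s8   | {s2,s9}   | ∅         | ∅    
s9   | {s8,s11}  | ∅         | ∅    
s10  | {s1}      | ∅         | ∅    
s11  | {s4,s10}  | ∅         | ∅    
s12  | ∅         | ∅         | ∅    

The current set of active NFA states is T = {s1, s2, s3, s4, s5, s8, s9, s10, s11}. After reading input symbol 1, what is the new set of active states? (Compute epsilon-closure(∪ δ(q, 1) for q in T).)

{s0, s1, s3, s4, s7, s10, s11, s12}

s2 on 1 → {s1}.
s5 on 1 → {s7}.
No 1-transition from s1, s3, s4, s8, s9, s10, s11.
Union after reading 1: {s1, s7}.
Now take the epsilon-closure:
From s7 via epsilon: add s0, s12.
From s0 via epsilon: add s3, s11.
From s3 via epsilon: add s4.
From s11 via epsilon: add s10.
No new states can be added; the closed set is {s0, s1, s3, s4, s7, s10, s11, s12}.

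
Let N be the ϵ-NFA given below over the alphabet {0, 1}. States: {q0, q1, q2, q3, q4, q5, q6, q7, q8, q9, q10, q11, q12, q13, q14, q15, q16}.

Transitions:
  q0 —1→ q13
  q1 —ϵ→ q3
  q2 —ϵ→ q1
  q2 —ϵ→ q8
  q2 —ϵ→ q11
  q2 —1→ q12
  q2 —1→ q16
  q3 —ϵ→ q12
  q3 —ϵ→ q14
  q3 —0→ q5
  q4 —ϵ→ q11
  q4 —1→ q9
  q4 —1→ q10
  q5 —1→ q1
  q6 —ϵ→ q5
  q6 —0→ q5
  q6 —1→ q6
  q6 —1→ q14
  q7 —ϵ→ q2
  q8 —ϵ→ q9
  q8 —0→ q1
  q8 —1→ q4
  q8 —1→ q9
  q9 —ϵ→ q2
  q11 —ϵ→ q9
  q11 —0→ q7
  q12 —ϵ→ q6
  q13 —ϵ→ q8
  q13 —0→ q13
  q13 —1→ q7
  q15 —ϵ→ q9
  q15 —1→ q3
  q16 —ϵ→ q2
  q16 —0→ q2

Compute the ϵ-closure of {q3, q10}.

{q3, q5, q6, q10, q12, q14}

Start with {q3, q10}.
From q3 via ϵ: add q12, q14.
From q12 via ϵ: add q6.
From q6 via ϵ: add q5.
No new states can be added; the closed set is {q3, q5, q6, q10, q12, q14}.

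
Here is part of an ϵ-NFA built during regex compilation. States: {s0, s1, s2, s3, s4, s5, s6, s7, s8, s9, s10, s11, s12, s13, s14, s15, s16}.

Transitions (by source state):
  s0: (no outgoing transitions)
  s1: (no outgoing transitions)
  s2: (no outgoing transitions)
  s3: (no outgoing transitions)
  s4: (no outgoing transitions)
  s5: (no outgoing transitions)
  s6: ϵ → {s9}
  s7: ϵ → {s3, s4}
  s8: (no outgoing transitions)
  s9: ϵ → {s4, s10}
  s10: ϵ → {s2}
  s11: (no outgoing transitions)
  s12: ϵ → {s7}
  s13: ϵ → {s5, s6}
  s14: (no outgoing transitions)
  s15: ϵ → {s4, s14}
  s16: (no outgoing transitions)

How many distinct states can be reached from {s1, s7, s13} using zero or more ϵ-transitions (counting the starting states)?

10

Start with {s1, s7, s13}.
From s7 via ϵ: add s3, s4.
From s13 via ϵ: add s5, s6.
From s6 via ϵ: add s9.
From s9 via ϵ: add s10.
From s10 via ϵ: add s2.
ϵ-closure = {s1, s2, s3, s4, s5, s6, s7, s9, s10, s13}, which has 10 states.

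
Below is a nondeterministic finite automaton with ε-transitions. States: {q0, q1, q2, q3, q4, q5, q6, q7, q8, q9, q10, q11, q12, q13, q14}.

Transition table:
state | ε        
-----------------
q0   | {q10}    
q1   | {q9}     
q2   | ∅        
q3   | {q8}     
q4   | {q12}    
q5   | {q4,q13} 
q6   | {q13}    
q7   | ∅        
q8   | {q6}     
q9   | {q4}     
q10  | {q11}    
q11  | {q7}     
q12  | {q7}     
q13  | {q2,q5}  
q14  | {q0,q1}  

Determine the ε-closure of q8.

Start with {q8}.
From q8 via ε: add q6.
From q6 via ε: add q13.
From q13 via ε: add q2, q5.
From q5 via ε: add q4.
From q4 via ε: add q12.
From q12 via ε: add q7.
No new states can be added; the closed set is {q2, q4, q5, q6, q7, q8, q12, q13}.

{q2, q4, q5, q6, q7, q8, q12, q13}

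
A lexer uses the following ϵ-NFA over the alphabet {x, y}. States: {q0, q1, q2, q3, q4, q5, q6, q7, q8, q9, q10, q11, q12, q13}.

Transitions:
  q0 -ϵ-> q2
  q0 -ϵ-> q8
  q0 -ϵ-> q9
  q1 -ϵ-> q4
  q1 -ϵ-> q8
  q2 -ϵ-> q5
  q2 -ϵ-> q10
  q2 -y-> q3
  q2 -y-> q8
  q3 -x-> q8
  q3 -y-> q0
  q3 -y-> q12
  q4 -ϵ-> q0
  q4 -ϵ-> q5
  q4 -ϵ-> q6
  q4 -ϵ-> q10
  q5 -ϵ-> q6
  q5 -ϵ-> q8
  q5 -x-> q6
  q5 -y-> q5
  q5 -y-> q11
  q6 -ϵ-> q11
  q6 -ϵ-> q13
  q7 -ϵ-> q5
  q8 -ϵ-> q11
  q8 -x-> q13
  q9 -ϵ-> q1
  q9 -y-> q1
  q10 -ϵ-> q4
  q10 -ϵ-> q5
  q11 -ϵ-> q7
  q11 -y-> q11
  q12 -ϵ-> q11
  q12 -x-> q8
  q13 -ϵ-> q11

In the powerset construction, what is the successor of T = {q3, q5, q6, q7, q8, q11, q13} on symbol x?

q3 on x → {q8}.
q5 on x → {q6}.
q8 on x → {q13}.
No x-transition from q6, q7, q11, q13.
Union after reading x: {q6, q8, q13}.
Now take the ϵ-closure:
From q6 via ϵ: add q11.
From q11 via ϵ: add q7.
From q7 via ϵ: add q5.
No new states can be added; the closed set is {q5, q6, q7, q8, q11, q13}.

{q5, q6, q7, q8, q11, q13}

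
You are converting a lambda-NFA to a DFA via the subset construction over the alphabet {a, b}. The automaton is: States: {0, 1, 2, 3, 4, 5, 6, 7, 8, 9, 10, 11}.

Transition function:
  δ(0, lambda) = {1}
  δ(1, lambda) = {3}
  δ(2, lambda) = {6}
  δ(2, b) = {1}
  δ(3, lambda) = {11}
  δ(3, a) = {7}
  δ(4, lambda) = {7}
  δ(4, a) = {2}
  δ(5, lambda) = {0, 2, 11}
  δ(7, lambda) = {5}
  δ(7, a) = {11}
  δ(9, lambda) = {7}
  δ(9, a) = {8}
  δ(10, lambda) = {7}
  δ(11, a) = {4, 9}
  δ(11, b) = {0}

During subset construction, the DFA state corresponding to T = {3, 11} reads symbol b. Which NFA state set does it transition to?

11 on b → {0}.
No b-transition from 3.
Union after reading b: {0}.
Now take the lambda-closure:
From 0 via lambda: add 1.
From 1 via lambda: add 3.
From 3 via lambda: add 11.
No new states can be added; the closed set is {0, 1, 3, 11}.

{0, 1, 3, 11}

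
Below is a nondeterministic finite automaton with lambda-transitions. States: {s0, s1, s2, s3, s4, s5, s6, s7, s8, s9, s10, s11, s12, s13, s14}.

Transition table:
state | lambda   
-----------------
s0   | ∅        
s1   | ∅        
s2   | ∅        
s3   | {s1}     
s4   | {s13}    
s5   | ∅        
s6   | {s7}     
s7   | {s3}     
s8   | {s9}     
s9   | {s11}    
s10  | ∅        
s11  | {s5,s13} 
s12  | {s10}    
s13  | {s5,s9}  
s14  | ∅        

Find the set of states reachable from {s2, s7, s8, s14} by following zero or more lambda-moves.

{s1, s2, s3, s5, s7, s8, s9, s11, s13, s14}

Start with {s2, s7, s8, s14}.
From s7 via lambda: add s3.
From s8 via lambda: add s9.
From s3 via lambda: add s1.
From s9 via lambda: add s11.
From s11 via lambda: add s5, s13.
No new states can be added; the closed set is {s1, s2, s3, s5, s7, s8, s9, s11, s13, s14}.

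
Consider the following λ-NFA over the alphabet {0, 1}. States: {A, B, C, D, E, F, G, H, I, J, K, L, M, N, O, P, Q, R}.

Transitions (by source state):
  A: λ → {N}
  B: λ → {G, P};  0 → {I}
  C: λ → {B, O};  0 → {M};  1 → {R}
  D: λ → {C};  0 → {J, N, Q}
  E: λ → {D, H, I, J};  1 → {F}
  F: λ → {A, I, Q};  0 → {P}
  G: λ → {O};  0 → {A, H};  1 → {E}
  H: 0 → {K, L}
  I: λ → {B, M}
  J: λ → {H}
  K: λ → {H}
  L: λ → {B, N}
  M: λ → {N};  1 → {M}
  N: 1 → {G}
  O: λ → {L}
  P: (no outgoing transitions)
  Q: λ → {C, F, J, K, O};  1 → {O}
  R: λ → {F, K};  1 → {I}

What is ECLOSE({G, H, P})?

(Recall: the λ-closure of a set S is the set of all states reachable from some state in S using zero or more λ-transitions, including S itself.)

Start with {G, H, P}.
From G via λ: add O.
From O via λ: add L.
From L via λ: add B, N.
No new states can be added; the closed set is {B, G, H, L, N, O, P}.

{B, G, H, L, N, O, P}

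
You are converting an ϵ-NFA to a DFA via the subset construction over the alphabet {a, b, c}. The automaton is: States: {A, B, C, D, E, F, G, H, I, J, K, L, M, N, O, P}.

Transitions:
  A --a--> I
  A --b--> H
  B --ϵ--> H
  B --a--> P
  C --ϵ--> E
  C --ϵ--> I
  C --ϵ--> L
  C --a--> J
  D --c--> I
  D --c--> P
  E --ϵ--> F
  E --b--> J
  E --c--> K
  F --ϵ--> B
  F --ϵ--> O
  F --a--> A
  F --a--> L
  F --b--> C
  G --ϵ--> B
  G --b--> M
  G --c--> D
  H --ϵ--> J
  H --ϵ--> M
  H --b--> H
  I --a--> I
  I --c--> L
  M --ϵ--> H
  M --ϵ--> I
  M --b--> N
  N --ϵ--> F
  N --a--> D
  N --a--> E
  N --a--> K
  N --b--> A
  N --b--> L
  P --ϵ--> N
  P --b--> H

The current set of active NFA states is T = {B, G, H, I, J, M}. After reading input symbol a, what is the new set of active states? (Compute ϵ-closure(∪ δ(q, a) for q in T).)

{B, F, H, I, J, M, N, O, P}

B on a → {P}.
I on a → {I}.
No a-transition from G, H, J, M.
Union after reading a: {I, P}.
Now take the ϵ-closure:
From P via ϵ: add N.
From N via ϵ: add F.
From F via ϵ: add B, O.
From B via ϵ: add H.
From H via ϵ: add J, M.
No new states can be added; the closed set is {B, F, H, I, J, M, N, O, P}.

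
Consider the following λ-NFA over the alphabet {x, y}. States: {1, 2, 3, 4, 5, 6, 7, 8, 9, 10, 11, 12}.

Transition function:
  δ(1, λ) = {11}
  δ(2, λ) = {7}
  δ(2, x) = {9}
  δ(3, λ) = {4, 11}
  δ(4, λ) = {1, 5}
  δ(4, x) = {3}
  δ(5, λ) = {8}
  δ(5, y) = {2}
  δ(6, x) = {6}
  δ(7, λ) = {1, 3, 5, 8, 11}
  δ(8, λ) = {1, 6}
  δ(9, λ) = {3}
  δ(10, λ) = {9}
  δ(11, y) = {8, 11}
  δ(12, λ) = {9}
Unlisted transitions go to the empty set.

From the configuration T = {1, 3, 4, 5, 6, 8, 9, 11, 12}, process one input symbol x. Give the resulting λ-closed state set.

{1, 3, 4, 5, 6, 8, 11}

4 on x → {3}.
6 on x → {6}.
No x-transition from 1, 3, 5, 8, 9, 11, 12.
Union after reading x: {3, 6}.
Now take the λ-closure:
From 3 via λ: add 4, 11.
From 4 via λ: add 1, 5.
From 5 via λ: add 8.
No new states can be added; the closed set is {1, 3, 4, 5, 6, 8, 11}.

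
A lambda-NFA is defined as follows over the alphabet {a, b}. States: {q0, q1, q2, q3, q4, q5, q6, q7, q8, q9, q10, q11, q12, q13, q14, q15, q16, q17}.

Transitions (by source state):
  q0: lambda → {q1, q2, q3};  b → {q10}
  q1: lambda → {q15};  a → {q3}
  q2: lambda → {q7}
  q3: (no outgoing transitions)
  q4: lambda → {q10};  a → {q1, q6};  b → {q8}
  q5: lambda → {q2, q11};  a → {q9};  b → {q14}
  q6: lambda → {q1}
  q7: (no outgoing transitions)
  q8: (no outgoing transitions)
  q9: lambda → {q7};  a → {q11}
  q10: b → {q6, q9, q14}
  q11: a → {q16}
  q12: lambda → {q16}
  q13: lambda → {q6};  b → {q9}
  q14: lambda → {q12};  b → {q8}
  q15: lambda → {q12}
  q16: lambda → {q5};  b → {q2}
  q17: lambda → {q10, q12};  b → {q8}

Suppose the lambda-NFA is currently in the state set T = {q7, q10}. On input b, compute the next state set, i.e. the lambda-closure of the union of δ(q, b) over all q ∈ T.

{q1, q2, q5, q6, q7, q9, q11, q12, q14, q15, q16}

q10 on b → {q6, q9, q14}.
No b-transition from q7.
Union after reading b: {q6, q9, q14}.
Now take the lambda-closure:
From q6 via lambda: add q1.
From q9 via lambda: add q7.
From q14 via lambda: add q12.
From q1 via lambda: add q15.
From q12 via lambda: add q16.
From q16 via lambda: add q5.
From q5 via lambda: add q2, q11.
No new states can be added; the closed set is {q1, q2, q5, q6, q7, q9, q11, q12, q14, q15, q16}.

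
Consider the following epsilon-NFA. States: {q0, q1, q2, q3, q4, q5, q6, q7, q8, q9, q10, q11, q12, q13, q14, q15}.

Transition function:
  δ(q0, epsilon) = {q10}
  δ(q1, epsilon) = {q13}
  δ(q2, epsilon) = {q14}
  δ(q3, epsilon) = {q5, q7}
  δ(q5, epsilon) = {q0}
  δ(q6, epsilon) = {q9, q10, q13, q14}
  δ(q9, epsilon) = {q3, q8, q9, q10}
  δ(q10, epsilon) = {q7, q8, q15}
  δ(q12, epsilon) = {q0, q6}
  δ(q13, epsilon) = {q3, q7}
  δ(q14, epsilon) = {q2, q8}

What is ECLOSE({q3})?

Start with {q3}.
From q3 via epsilon: add q5, q7.
From q5 via epsilon: add q0.
From q0 via epsilon: add q10.
From q10 via epsilon: add q8, q15.
No new states can be added; the closed set is {q0, q3, q5, q7, q8, q10, q15}.

{q0, q3, q5, q7, q8, q10, q15}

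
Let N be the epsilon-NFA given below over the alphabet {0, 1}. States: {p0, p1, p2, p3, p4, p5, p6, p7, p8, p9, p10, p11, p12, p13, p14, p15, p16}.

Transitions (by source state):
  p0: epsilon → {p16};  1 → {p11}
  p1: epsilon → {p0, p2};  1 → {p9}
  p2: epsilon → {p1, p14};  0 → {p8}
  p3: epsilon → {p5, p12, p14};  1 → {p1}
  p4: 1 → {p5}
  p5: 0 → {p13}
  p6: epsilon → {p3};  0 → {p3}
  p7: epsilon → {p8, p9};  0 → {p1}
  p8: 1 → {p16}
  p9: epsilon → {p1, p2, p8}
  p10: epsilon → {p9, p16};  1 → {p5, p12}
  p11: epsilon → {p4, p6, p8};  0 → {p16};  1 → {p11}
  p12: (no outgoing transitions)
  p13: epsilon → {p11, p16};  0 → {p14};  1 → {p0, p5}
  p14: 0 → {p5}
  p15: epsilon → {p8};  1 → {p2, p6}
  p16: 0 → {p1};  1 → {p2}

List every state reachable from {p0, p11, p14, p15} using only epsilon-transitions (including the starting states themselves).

{p0, p3, p4, p5, p6, p8, p11, p12, p14, p15, p16}

Start with {p0, p11, p14, p15}.
From p0 via epsilon: add p16.
From p11 via epsilon: add p4, p6, p8.
From p6 via epsilon: add p3.
From p3 via epsilon: add p5, p12.
No new states can be added; the closed set is {p0, p3, p4, p5, p6, p8, p11, p12, p14, p15, p16}.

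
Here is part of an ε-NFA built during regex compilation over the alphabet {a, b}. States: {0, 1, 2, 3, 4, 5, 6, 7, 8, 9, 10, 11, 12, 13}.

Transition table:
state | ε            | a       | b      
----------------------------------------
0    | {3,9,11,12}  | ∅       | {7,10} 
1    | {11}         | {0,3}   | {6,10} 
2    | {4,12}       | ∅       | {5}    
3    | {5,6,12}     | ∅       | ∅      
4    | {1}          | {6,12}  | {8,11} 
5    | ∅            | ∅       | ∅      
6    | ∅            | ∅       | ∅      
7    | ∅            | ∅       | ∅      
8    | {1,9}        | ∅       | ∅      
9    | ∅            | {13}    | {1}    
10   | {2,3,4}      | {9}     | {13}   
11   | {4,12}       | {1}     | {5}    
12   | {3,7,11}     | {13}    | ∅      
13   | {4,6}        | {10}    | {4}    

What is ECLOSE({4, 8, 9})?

{1, 3, 4, 5, 6, 7, 8, 9, 11, 12}

Start with {4, 8, 9}.
From 4 via ε: add 1.
From 1 via ε: add 11.
From 11 via ε: add 12.
From 12 via ε: add 3, 7.
From 3 via ε: add 5, 6.
No new states can be added; the closed set is {1, 3, 4, 5, 6, 7, 8, 9, 11, 12}.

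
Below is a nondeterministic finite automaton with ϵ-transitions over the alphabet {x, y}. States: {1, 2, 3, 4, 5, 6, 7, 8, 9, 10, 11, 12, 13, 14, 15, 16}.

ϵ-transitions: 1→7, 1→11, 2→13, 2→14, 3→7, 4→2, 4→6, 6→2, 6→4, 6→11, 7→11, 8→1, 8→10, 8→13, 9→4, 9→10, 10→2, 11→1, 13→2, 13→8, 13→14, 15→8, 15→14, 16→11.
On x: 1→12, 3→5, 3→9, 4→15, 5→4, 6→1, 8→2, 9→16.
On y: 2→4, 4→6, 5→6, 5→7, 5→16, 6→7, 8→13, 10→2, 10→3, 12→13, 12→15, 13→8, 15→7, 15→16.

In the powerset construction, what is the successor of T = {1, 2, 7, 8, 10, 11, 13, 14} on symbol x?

{1, 2, 7, 8, 10, 11, 12, 13, 14}

1 on x → {12}.
8 on x → {2}.
No x-transition from 2, 7, 10, 11, 13, 14.
Union after reading x: {2, 12}.
Now take the ϵ-closure:
From 2 via ϵ: add 13, 14.
From 13 via ϵ: add 8.
From 8 via ϵ: add 1, 10.
From 1 via ϵ: add 7, 11.
No new states can be added; the closed set is {1, 2, 7, 8, 10, 11, 12, 13, 14}.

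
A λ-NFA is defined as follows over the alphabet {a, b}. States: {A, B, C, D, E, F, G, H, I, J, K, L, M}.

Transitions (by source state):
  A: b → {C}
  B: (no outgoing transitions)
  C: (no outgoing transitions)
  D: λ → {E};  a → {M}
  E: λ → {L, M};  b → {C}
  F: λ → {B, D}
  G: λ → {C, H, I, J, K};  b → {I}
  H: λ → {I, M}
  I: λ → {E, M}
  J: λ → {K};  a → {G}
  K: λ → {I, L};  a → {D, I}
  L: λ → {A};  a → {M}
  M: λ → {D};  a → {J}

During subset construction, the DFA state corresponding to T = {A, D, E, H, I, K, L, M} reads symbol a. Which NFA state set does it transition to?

D on a → {M}.
K on a → {D, I}.
L on a → {M}.
M on a → {J}.
No a-transition from A, E, H, I.
Union after reading a: {D, I, J, M}.
Now take the λ-closure:
From D via λ: add E.
From J via λ: add K.
From E via λ: add L.
From L via λ: add A.
No new states can be added; the closed set is {A, D, E, I, J, K, L, M}.

{A, D, E, I, J, K, L, M}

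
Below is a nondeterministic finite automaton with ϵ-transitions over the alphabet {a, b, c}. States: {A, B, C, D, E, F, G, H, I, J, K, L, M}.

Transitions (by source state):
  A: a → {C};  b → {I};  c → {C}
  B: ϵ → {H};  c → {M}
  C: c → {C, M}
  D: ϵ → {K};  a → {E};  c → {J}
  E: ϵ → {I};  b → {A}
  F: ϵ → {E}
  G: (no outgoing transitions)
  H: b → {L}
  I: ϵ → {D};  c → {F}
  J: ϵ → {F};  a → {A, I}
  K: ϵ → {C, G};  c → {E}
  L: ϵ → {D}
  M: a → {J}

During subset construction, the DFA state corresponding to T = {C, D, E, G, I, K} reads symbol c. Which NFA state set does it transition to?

{C, D, E, F, G, I, J, K, M}

C on c → {C, M}.
D on c → {J}.
I on c → {F}.
K on c → {E}.
No c-transition from E, G.
Union after reading c: {C, E, F, J, M}.
Now take the ϵ-closure:
From E via ϵ: add I.
From I via ϵ: add D.
From D via ϵ: add K.
From K via ϵ: add G.
No new states can be added; the closed set is {C, D, E, F, G, I, J, K, M}.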